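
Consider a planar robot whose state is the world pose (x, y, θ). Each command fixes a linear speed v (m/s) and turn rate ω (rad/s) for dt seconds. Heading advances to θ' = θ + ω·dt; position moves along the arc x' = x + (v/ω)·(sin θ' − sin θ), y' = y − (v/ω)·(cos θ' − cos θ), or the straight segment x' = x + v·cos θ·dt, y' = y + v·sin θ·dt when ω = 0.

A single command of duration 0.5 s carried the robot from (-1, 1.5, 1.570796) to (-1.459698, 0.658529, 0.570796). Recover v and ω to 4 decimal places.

v = -2.0000, ω = -2.0000

Δθ = 0.570796 − 1.570796 = -1.000000
ω = Δθ/dt = -1.000000/0.5 = -2.0000
R = −Δy/(cos θ' − cos θ) = 1.0000
v = R·ω = 1.0000·-2.0000 = -2.0000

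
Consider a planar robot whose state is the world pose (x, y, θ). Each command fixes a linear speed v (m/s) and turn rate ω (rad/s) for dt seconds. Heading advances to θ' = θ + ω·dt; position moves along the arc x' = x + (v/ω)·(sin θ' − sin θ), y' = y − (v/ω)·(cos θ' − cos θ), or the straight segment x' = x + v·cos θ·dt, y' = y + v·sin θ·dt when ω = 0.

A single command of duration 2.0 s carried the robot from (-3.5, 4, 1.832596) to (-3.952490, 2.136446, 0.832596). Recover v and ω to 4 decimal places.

Δθ = 0.832596 − 1.832596 = -1.000000
ω = Δθ/dt = -1.000000/2.0 = -0.5000
R = −Δy/(cos θ' − cos θ) = 2.0000
v = R·ω = 2.0000·-0.5000 = -1.0000

v = -1.0000, ω = -0.5000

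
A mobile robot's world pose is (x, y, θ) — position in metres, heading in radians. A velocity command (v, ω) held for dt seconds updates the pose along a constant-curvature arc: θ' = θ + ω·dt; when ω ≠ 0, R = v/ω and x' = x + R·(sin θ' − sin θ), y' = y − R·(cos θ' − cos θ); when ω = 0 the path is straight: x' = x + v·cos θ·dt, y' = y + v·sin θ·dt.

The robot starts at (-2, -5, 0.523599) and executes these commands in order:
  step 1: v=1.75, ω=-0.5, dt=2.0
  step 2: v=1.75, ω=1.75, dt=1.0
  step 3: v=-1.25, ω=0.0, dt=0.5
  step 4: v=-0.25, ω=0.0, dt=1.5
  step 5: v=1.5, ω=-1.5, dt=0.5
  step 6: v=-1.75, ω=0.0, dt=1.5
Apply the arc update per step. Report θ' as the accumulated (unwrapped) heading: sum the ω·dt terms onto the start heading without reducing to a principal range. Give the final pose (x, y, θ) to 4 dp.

(0.6598, -6.0205, 0.5236)

step 1: θ'=-0.4764 (R=-3.5000) → pose (1.3550, -4.9208, -0.4764)
step 2: θ'=1.2736 (R=1.0000) → pose (2.7698, -4.3250, 1.2736)
step 3: θ'=1.2736 (straight) → pose (2.5868, -4.9226, 1.2736)
step 4: θ'=1.2736 (straight) → pose (2.4769, -5.2812, 1.2736)
step 5: θ'=0.5236 (R=-1.0000) → pose (2.9331, -4.7080, 0.5236)
step 6: θ'=0.5236 (straight) → pose (0.6598, -6.0205, 0.5236)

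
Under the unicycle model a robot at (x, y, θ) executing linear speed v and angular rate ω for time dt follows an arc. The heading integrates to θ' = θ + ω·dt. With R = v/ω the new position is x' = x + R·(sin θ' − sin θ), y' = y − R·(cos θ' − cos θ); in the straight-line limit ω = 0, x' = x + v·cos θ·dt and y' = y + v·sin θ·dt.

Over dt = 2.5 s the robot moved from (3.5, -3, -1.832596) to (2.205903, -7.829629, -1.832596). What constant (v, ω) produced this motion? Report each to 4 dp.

v = 2.0000, ω = 0.0000

Δθ = -1.832596 − -1.832596 = 0.000000
ω = Δθ/dt = 0.000000/2.5 = 0.0000
ω = 0 → v = (Δx·cos θ + Δy·sin θ)/dt = 2.0000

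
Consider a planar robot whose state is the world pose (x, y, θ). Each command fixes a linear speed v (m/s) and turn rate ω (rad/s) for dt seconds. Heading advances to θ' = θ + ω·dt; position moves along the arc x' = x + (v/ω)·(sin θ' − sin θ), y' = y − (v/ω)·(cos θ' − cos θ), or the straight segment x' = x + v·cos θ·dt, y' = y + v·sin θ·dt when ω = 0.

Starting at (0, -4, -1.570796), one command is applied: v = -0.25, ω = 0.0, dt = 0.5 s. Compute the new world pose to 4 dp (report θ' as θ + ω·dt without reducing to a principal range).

θ' = -1.5708 + 0.0·0.5 = -1.5708
ω = 0 → straight: x' = 0 + -0.25·cos(-1.5708)·0.5 = 0.0000
y' = -4 + -0.25·sin(-1.5708)·0.5 = -3.8750

(0.0000, -3.8750, -1.5708)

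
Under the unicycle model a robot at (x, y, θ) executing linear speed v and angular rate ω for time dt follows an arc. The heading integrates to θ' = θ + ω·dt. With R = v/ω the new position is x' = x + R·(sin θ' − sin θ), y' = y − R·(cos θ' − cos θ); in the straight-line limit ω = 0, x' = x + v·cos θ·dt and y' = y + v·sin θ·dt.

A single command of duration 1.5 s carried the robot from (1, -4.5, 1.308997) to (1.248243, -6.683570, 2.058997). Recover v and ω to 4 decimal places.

v = -1.5000, ω = 0.5000

Δθ = 2.058997 − 1.308997 = 0.750000
ω = Δθ/dt = 0.750000/1.5 = 0.5000
R = −Δy/(cos θ' − cos θ) = -3.0000
v = R·ω = -3.0000·0.5000 = -1.5000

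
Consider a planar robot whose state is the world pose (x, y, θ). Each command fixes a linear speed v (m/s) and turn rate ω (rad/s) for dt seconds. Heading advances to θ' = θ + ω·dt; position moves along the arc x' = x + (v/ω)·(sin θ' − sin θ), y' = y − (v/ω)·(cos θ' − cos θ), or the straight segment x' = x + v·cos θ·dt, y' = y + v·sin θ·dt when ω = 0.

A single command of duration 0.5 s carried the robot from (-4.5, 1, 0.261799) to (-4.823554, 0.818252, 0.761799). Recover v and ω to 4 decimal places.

v = -0.7500, ω = 1.0000

Δθ = 0.761799 − 0.261799 = 0.500000
ω = Δθ/dt = 0.500000/0.5 = 1.0000
R = Δx/(sin θ' − sin θ) = -0.7500
v = R·ω = -0.7500·1.0000 = -0.7500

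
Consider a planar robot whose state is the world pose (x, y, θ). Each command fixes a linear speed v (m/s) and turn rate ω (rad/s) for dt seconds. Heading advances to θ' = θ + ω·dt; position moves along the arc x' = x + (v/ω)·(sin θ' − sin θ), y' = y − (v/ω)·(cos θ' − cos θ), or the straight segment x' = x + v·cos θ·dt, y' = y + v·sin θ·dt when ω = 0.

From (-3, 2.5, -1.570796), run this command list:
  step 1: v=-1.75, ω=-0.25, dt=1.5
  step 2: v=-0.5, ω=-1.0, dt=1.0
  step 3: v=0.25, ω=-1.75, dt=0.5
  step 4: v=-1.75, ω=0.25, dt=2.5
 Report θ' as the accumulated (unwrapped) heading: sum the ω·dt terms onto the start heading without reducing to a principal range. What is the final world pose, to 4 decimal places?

step 1: θ'=-1.9458 (R=7.0000) → pose (-2.5136, 5.0639, -1.9458)
step 2: θ'=-2.9458 (R=0.5000) → pose (-2.1456, 5.3712, -2.9458)
step 3: θ'=-3.8208 (R=-0.1429) → pose (-2.2631, 5.4002, -3.8208)
step 4: θ'=-3.1958 (R=-7.0000) → pose (1.7549, 3.8570, -3.1958)

(1.7549, 3.8570, -3.1958)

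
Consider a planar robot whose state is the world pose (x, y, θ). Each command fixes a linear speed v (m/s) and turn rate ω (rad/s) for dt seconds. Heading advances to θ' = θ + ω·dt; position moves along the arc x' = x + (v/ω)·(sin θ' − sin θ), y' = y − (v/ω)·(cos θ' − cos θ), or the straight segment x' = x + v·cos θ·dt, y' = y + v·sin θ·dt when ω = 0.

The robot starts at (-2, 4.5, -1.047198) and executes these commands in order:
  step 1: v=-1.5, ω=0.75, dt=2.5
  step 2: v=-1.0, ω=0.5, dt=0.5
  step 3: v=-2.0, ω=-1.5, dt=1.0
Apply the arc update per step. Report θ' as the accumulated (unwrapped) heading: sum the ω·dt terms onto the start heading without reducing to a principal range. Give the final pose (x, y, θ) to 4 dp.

step 1: θ'=0.8278 (R=-2.0000) → pose (-5.2049, 4.8530, 0.8278)
step 2: θ'=1.0778 (R=-2.0000) → pose (-5.4939, 4.4465, 1.0778)
step 3: θ'=-0.4222 (R=1.3333) → pose (-7.2148, 3.8613, -0.4222)

(-7.2148, 3.8613, -0.4222)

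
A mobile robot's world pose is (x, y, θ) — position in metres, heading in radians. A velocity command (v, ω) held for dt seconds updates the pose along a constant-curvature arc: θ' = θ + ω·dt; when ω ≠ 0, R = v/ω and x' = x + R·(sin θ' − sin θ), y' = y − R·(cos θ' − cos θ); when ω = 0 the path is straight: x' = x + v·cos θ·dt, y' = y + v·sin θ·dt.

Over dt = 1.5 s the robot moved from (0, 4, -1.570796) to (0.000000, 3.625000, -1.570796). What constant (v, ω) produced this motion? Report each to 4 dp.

Δθ = -1.570796 − -1.570796 = 0.000000
ω = Δθ/dt = 0.000000/1.5 = 0.0000
ω = 0 → v = (Δx·cos θ + Δy·sin θ)/dt = 0.2500

v = 0.2500, ω = 0.0000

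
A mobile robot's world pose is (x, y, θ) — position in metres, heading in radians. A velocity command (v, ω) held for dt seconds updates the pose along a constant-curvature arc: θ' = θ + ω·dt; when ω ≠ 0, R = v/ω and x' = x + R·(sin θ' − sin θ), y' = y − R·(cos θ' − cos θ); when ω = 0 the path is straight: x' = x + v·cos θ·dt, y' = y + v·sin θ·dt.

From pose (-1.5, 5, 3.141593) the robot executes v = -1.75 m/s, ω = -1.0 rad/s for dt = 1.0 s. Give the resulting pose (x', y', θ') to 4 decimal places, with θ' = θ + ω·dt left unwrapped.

θ' = 3.1416 + -1.0·1.0 = 2.1416
R = v/ω = -1.75/-1.0 = 1.7500
x' = -1.5 + 1.7500·(sin 2.1416 − sin 3.1416) = -0.0274
y' = 5 − 1.7500·(cos 2.1416 − cos 3.1416) = 4.1955

(-0.0274, 4.1955, 2.1416)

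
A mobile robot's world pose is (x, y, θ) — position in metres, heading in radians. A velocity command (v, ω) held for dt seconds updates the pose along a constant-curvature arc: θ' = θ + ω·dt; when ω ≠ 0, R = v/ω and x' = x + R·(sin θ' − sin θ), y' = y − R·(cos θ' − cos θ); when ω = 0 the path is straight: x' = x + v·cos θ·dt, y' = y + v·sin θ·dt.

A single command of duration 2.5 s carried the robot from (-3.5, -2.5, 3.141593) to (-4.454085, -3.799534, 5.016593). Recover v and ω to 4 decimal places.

Δθ = 5.016593 − 3.141593 = 1.875000
ω = Δθ/dt = 1.875000/2.5 = 0.7500
R = −Δy/(cos θ' − cos θ) = 1.0000
v = R·ω = 1.0000·0.7500 = 0.7500

v = 0.7500, ω = 0.7500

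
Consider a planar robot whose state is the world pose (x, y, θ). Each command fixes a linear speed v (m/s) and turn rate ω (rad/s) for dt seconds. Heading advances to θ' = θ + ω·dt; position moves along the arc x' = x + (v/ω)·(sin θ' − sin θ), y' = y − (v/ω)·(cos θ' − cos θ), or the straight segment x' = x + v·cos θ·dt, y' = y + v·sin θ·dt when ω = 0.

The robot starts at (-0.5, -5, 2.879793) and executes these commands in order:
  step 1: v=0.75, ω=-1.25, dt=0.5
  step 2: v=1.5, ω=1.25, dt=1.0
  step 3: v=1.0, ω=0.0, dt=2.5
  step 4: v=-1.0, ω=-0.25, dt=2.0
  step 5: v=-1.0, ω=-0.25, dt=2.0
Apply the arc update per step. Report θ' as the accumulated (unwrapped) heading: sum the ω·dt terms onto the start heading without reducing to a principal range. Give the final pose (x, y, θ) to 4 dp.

(-0.7035, -5.8474, 2.5048)

step 1: θ'=2.2548 (R=-0.6000) → pose (-0.8097, -4.7996, 2.2548)
step 2: θ'=3.5048 (R=1.2000) → pose (-2.1661, -4.4361, 3.5048)
step 3: θ'=3.5048 (straight) → pose (-4.5030, -5.3243, 3.5048)
step 4: θ'=3.0048 (R=4.0000) → pose (-2.5365, -5.1007, 3.0048)
step 5: θ'=2.5048 (R=4.0000) → pose (-0.7035, -5.8474, 2.5048)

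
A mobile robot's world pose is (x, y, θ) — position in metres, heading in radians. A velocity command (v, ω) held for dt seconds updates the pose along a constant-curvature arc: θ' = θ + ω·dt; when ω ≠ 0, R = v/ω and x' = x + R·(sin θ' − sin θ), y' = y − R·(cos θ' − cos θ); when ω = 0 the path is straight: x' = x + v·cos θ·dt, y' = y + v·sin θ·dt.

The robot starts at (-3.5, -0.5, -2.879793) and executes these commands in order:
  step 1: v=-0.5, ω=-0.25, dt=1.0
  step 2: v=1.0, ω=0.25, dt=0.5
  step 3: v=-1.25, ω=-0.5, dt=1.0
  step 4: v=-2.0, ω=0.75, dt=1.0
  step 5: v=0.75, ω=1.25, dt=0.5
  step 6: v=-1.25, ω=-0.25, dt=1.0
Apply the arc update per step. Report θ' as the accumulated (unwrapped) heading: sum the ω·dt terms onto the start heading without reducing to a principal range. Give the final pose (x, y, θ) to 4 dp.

(0.1836, 0.1431, -2.3798)

step 1: θ'=-3.1298 (R=2.0000) → pose (-3.0060, -0.4320, -3.1298)
step 2: θ'=-3.0048 (R=4.0000) → pose (-3.5043, -0.4691, -3.0048)
step 3: θ'=-3.5048 (R=2.5000) → pose (-2.2752, -0.6088, -3.5048)
step 4: θ'=-2.7548 (R=-2.6667) → pose (-0.3218, -0.5858, -2.7548)
step 5: θ'=-2.1298 (R=0.6000) → pose (-0.6042, -0.8232, -2.1298)
step 6: θ'=-2.3798 (R=5.0000) → pose (0.1836, 0.1431, -2.3798)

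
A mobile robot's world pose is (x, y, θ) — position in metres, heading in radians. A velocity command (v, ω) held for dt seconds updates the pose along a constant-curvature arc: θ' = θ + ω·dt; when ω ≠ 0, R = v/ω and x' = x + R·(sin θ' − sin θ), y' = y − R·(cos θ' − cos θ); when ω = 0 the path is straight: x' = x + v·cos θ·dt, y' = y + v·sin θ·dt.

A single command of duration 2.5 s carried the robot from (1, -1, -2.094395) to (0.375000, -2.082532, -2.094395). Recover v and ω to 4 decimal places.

v = 0.5000, ω = 0.0000

Δθ = -2.094395 − -2.094395 = 0.000000
ω = Δθ/dt = 0.000000/2.5 = 0.0000
ω = 0 → v = (Δx·cos θ + Δy·sin θ)/dt = 0.5000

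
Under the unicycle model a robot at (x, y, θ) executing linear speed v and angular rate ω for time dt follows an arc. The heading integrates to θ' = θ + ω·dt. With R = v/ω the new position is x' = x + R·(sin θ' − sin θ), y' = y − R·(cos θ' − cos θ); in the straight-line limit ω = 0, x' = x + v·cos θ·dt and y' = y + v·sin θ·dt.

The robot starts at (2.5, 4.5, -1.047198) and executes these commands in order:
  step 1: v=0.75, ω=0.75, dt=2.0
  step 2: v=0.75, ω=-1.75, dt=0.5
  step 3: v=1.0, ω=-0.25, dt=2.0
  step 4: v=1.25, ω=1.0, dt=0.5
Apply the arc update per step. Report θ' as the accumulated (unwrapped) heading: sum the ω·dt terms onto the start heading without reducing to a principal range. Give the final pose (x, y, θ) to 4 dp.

step 1: θ'=0.4528 (R=1.0000) → pose (3.8035, 4.1008, 0.4528)
step 2: θ'=-0.4222 (R=-0.4286) → pose (4.1666, 4.1063, -0.4222)
step 3: θ'=-0.9222 (R=-4.0000) → pose (5.7153, 2.8738, -0.9222)
step 4: θ'=-0.4222 (R=1.2500) → pose (6.1992, 2.4887, -0.4222)

(6.1992, 2.4887, -0.4222)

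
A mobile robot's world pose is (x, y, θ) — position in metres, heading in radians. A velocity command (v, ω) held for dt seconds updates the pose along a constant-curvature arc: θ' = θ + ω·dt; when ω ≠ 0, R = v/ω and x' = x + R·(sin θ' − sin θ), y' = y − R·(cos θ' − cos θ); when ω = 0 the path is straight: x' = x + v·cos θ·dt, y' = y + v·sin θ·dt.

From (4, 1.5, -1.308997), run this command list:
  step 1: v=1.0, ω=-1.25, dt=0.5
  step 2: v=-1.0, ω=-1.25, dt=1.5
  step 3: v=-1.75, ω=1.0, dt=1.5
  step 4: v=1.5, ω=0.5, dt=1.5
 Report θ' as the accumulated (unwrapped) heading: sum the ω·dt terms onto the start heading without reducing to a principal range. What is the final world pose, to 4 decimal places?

step 1: θ'=-1.9340 (R=-0.8000) → pose (3.9751, 1.0087, -1.9340)
step 2: θ'=-3.8090 (R=0.8000) → pose (5.2180, 1.3529, -3.8090)
step 3: θ'=-2.3090 (R=-1.7500) → pose (7.5956, 1.5497, -2.3090)
step 4: θ'=-1.5590 (R=3.0000) → pose (6.8149, -0.5046, -1.5590)

(6.8149, -0.5046, -1.5590)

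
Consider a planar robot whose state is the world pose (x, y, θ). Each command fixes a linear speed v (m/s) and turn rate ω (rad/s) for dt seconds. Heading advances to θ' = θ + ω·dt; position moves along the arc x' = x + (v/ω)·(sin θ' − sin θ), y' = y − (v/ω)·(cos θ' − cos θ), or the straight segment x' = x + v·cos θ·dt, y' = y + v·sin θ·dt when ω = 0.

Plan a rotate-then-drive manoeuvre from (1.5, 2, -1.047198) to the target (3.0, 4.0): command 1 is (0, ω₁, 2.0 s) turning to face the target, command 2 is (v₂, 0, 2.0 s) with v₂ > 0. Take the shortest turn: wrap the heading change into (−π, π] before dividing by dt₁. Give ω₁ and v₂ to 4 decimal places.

ω₁ = 0.9872, v₂ = 1.2500

heading to target = atan2(4−2, 3−1.5) = 0.9273
Δθ = wrap(0.9273 − -1.0472) = 1.9745; ω₁ = Δθ/dt₁ = 0.9872
distance = √((3−1.5)² + (4−2)²) = 2.5000; v₂ = distance/dt₂ = 1.2500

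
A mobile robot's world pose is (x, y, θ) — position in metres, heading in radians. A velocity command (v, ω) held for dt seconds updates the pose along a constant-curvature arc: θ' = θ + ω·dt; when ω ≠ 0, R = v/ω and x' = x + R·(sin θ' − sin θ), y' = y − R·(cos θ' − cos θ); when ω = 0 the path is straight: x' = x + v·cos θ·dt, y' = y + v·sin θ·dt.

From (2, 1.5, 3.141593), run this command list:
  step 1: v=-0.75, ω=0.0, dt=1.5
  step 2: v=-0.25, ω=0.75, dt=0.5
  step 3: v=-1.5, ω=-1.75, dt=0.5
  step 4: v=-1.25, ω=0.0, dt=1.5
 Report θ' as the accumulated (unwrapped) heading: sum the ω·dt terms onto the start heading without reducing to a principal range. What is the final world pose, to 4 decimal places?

step 1: θ'=3.1416 (straight) → pose (3.1250, 1.5000, 3.1416)
step 2: θ'=3.5166 (R=-0.3333) → pose (3.2471, 1.5232, 3.5166)
step 3: θ'=2.6416 (R=0.8571) → pose (3.9720, 1.4778, 2.6416)
step 4: θ'=2.6416 (straight) → pose (5.6174, 0.5789, 2.6416)

(5.6174, 0.5789, 2.6416)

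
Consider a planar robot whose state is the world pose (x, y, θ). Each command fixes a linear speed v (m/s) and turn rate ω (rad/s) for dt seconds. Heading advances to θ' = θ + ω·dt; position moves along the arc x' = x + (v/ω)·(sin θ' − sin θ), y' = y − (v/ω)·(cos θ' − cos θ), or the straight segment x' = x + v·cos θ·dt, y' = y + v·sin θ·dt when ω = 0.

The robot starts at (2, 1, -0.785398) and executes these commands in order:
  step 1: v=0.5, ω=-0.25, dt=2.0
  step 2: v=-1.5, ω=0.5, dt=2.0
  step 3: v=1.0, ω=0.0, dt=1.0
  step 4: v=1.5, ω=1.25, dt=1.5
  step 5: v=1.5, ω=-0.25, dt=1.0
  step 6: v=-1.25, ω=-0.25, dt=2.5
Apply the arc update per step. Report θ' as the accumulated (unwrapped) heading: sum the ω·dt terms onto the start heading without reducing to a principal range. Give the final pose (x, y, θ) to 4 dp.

(1.5362, 1.9320, 0.7146)

step 1: θ'=-1.2854 (R=-2.0000) → pose (2.5049, 0.1489, -1.2854)
step 2: θ'=-0.2854 (R=-3.0000) → pose (0.4709, 2.1829, -0.2854)
step 3: θ'=-0.2854 (straight) → pose (1.4304, 1.9014, -0.2854)
step 4: θ'=1.5896 (R=1.2000) → pose (2.9680, 3.0754, 1.5896)
step 5: θ'=1.3396 (R=-6.0000) → pose (3.1266, 4.5631, 1.3396)
step 6: θ'=0.7146 (R=5.0000) → pose (1.5362, 1.9320, 0.7146)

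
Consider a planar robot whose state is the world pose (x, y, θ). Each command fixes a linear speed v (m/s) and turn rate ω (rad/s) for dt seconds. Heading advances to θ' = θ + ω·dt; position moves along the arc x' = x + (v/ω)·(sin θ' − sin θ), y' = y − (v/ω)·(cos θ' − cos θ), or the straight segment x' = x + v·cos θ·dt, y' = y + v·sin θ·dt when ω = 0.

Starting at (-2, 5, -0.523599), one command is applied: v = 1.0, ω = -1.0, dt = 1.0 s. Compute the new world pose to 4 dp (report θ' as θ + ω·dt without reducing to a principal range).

θ' = -0.5236 + -1.0·1.0 = -1.5236
R = v/ω = 1.0/-1.0 = -1.0000
x' = -2 + -1.0000·(sin -1.5236 − sin -0.5236) = -1.5011
y' = 5 − -1.0000·(cos -1.5236 − cos -0.5236) = 4.1812

(-1.5011, 4.1812, -1.5236)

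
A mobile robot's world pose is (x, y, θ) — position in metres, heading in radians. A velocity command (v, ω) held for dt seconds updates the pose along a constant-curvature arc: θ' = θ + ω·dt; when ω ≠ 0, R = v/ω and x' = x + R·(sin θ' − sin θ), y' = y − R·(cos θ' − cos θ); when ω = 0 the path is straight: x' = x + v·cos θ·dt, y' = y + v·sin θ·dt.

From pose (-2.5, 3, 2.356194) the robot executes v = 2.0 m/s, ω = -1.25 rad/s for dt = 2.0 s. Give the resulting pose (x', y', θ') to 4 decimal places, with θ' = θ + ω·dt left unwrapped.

θ' = 2.3562 + -1.25·2.0 = -0.1438
R = v/ω = 2.0/-1.25 = -1.6000
x' = -2.5 + -1.6000·(sin -0.1438 − sin 2.3562) = -1.1393
y' = 3 − -1.6000·(cos -0.1438 − cos 2.3562) = 5.7149

(-1.1393, 5.7149, -0.1438)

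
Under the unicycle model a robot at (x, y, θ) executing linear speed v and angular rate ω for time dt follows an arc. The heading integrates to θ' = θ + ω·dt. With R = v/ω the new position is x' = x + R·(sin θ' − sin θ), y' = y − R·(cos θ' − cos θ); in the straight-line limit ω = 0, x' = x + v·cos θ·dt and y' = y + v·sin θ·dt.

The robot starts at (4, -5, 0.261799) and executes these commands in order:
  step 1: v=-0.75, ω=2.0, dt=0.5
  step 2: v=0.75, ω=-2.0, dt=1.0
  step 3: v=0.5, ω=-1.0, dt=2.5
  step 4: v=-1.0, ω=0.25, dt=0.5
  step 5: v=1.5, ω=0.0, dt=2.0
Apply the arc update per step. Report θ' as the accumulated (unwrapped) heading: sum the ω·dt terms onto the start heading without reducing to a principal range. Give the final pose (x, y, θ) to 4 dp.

(1.4653, -6.0546, -3.1132)

step 1: θ'=1.2618 (R=-0.3750) → pose (3.7398, -5.2482, 1.2618)
step 2: θ'=-0.7382 (R=-0.3750) → pose (4.3494, -5.0848, -0.7382)
step 3: θ'=-3.2382 (R=-0.5000) → pose (3.9647, -5.9524, -3.2382)
step 4: θ'=-3.1132 (R=-4.0000) → pose (4.4641, -5.9694, -3.1132)
step 5: θ'=-3.1132 (straight) → pose (1.4653, -6.0546, -3.1132)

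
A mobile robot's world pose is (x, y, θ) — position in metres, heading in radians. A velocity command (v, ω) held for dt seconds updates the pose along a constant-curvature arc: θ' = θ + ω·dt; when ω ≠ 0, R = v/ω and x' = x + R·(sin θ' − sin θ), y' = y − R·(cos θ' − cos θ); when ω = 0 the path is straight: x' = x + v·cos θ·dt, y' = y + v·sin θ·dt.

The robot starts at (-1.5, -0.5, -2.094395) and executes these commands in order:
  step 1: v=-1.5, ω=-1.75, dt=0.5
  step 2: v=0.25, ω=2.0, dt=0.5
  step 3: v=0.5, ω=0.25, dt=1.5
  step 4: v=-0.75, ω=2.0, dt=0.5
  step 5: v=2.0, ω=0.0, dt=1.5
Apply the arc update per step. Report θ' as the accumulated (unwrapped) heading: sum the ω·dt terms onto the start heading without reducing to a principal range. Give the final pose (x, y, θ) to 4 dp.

(1.1660, -2.2483, -0.5944)

step 1: θ'=-2.9694 (R=0.8571) → pose (-0.9046, -0.0841, -2.9694)
step 2: θ'=-1.9694 (R=0.1250) → pose (-0.9983, -0.1587, -1.9694)
step 3: θ'=-1.5944 (R=2.0000) → pose (-1.1546, -0.8878, -1.5944)
step 4: θ'=-0.5944 (R=-0.3750) → pose (-1.3195, -0.5683, -0.5944)
step 5: θ'=-0.5944 (straight) → pose (1.1660, -2.2483, -0.5944)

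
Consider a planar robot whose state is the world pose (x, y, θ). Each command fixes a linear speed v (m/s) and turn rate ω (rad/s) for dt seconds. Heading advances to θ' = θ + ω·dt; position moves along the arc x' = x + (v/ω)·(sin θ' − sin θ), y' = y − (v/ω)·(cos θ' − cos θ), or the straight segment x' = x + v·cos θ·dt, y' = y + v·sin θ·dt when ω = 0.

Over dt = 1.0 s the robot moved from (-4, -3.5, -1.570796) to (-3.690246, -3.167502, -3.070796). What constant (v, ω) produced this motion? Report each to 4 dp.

Δθ = -3.070796 − -1.570796 = -1.500000
ω = Δθ/dt = -1.500000/1.0 = -1.5000
R = −Δy/(cos θ' − cos θ) = 0.3333
v = R·ω = 0.3333·-1.5000 = -0.5000

v = -0.5000, ω = -1.5000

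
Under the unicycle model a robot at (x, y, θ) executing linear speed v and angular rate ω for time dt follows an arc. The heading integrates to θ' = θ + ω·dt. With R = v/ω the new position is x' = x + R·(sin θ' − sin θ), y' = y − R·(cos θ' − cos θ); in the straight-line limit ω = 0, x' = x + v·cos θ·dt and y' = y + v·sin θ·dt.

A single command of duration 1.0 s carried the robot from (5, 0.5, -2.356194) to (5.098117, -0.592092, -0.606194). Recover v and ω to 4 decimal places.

v = 1.2500, ω = 1.7500

Δθ = -0.606194 − -2.356194 = 1.750000
ω = Δθ/dt = 1.750000/1.0 = 1.7500
R = −Δy/(cos θ' − cos θ) = 0.7143
v = R·ω = 0.7143·1.7500 = 1.2500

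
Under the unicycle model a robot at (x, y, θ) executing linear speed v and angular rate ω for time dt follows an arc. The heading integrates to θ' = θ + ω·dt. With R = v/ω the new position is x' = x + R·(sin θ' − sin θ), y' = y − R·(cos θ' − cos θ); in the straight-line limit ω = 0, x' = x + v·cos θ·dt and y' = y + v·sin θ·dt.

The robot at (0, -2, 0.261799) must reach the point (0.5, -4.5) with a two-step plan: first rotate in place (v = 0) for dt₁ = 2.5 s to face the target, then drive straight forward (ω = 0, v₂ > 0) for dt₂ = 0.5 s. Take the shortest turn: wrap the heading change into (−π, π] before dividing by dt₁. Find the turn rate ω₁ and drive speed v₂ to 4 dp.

ω₁ = -0.6541, v₂ = 5.0990

heading to target = atan2(-4.5−-2, 0.5−0) = -1.3734
Δθ = wrap(-1.3734 − 0.2618) = -1.6352; ω₁ = Δθ/dt₁ = -0.6541
distance = √((0.5−0)² + (-4.5−-2)²) = 2.5495; v₂ = distance/dt₂ = 5.0990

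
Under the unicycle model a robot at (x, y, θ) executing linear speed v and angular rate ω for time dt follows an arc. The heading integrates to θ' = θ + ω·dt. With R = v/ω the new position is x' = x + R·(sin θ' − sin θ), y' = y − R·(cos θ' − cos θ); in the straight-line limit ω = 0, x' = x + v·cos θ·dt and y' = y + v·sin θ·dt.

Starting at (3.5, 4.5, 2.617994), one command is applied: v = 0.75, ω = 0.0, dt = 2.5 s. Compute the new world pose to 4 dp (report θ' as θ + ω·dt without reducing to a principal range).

θ' = 2.6180 + 0.0·2.5 = 2.6180
ω = 0 → straight: x' = 3.5 + 0.75·cos(2.6180)·2.5 = 1.8762
y' = 4.5 + 0.75·sin(2.6180)·2.5 = 5.4375

(1.8762, 5.4375, 2.6180)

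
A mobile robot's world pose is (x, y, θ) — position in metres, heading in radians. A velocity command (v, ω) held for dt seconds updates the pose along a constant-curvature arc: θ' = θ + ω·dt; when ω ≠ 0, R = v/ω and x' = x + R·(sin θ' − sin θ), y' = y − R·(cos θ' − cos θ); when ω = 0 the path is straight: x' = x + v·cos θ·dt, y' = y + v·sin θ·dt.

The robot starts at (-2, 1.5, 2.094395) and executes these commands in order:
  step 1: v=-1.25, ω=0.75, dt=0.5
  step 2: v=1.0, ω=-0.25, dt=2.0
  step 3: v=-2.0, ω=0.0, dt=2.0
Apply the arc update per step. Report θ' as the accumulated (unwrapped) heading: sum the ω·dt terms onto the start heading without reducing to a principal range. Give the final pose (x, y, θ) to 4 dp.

(-1.2376, -1.0799, 1.9694)

step 1: θ'=2.4694 (R=-1.6667) → pose (-1.5945, 1.0292, 2.4694)
step 2: θ'=1.9694 (R=-4.0000) → pose (-2.7901, 2.6066, 1.9694)
step 3: θ'=1.9694 (straight) → pose (-1.2376, -1.0799, 1.9694)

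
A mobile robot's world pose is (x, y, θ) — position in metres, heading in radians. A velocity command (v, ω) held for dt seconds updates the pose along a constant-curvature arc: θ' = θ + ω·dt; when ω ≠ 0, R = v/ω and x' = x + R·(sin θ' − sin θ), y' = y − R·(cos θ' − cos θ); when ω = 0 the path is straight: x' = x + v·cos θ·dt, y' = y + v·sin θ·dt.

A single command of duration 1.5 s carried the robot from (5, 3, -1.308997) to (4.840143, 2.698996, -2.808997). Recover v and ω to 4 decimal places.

Δθ = -2.808997 − -1.308997 = -1.500000
ω = Δθ/dt = -1.500000/1.5 = -1.0000
R = −Δy/(cos θ' − cos θ) = -0.2500
v = R·ω = -0.2500·-1.0000 = 0.2500

v = 0.2500, ω = -1.0000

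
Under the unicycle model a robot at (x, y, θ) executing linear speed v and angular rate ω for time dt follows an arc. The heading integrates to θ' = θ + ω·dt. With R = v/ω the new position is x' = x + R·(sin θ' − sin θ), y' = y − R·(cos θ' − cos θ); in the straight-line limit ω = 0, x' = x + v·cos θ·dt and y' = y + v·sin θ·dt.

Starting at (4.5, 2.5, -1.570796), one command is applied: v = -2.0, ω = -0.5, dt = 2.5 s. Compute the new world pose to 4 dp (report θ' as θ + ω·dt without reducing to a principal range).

(7.2387, 6.2959, -2.8208)

θ' = -1.5708 + -0.5·2.5 = -2.8208
R = v/ω = -2.0/-0.5 = 4.0000
x' = 4.5 + 4.0000·(sin -2.8208 − sin -1.5708) = 7.2387
y' = 2.5 − 4.0000·(cos -2.8208 − cos -1.5708) = 6.2959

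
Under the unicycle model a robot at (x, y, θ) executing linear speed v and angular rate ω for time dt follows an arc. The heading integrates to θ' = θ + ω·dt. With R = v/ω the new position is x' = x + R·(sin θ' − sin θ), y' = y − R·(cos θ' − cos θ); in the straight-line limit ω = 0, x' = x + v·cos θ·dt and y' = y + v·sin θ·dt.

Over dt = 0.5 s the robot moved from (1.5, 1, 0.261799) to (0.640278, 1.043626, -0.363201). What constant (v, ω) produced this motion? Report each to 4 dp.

v = -1.7500, ω = -1.2500

Δθ = -0.363201 − 0.261799 = -0.625000
ω = Δθ/dt = -0.625000/0.5 = -1.2500
R = Δx/(sin θ' − sin θ) = 1.4000
v = R·ω = 1.4000·-1.2500 = -1.7500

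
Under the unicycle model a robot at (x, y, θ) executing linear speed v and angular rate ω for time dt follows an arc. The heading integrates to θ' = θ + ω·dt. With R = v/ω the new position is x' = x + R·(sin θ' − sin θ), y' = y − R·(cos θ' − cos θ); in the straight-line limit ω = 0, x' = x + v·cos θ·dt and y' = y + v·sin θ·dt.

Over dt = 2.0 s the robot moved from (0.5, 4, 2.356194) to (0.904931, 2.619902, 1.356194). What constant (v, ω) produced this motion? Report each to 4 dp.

v = -0.7500, ω = -0.5000

Δθ = 1.356194 − 2.356194 = -1.000000
ω = Δθ/dt = -1.000000/2.0 = -0.5000
R = −Δy/(cos θ' − cos θ) = 1.5000
v = R·ω = 1.5000·-0.5000 = -0.7500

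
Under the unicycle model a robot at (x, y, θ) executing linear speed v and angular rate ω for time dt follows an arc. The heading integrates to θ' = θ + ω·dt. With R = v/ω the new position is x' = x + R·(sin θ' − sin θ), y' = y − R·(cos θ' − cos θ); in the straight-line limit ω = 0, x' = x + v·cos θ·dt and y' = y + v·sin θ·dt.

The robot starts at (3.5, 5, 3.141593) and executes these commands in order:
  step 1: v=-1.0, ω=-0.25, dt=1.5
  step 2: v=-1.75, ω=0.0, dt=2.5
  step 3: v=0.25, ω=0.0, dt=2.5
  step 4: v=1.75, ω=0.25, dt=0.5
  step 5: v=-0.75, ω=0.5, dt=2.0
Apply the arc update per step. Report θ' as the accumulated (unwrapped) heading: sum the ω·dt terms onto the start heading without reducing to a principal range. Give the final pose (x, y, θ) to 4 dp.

step 1: θ'=2.7666 (R=4.0000) → pose (4.9651, 4.7220, 2.7666)
step 2: θ'=2.7666 (straight) → pose (9.0361, 3.1196, 2.7666)
step 3: θ'=2.7666 (straight) → pose (8.4545, 3.3485, 2.7666)
step 4: θ'=2.8916 (R=7.0000) → pose (7.6224, 3.6173, 2.8916)
step 5: θ'=3.8916 (R=-1.5000) → pose (9.0160, 3.9732, 3.8916)

(9.0160, 3.9732, 3.8916)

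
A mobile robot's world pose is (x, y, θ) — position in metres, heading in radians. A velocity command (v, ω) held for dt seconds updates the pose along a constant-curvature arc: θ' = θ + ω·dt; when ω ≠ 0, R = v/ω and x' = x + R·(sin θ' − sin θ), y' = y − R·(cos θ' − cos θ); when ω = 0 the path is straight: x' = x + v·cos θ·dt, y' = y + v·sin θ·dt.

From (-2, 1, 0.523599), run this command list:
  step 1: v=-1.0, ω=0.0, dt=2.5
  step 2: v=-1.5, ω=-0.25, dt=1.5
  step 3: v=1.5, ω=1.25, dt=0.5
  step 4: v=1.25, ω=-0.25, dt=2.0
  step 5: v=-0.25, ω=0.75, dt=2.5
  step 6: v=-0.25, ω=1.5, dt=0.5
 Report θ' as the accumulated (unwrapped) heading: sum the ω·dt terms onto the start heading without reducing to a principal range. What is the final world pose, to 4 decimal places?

(-3.5630, 0.0039, 2.8986)

step 1: θ'=0.5236 (straight) → pose (-4.1651, -0.2500, 0.5236)
step 2: θ'=0.1486 (R=6.0000) → pose (-6.2767, -0.9877, 0.1486)
step 3: θ'=0.7736 (R=1.2000) → pose (-5.6160, -0.6594, 0.7736)
step 4: θ'=0.2736 (R=-5.0000) → pose (-3.4734, 0.5776, 0.2736)
step 5: θ'=2.1486 (R=-0.3333) → pose (-3.6625, 0.0746, 2.1486)
step 6: θ'=2.8986 (R=-0.1667) → pose (-3.5630, 0.0039, 2.8986)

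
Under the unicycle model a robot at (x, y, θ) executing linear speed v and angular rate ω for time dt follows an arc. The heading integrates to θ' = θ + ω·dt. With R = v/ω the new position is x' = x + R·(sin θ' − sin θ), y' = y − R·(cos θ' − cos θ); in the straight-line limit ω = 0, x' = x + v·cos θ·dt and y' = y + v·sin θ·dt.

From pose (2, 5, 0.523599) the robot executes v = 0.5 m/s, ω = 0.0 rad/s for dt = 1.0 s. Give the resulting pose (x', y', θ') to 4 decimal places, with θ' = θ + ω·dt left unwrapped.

(2.4330, 5.2500, 0.5236)

θ' = 0.5236 + 0.0·1.0 = 0.5236
ω = 0 → straight: x' = 2 + 0.5·cos(0.5236)·1.0 = 2.4330
y' = 5 + 0.5·sin(0.5236)·1.0 = 5.2500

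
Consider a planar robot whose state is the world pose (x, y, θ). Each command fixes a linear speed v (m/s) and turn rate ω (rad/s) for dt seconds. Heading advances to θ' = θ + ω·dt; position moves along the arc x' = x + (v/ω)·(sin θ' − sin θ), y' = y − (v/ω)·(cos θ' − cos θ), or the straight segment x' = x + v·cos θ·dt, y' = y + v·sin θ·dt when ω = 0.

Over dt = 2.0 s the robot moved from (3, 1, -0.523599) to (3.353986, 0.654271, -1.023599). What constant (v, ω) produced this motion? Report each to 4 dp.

Δθ = -1.023599 − -0.523599 = -0.500000
ω = Δθ/dt = -0.500000/2.0 = -0.2500
R = Δx/(sin θ' − sin θ) = -1.0000
v = R·ω = -1.0000·-0.2500 = 0.2500

v = 0.2500, ω = -0.2500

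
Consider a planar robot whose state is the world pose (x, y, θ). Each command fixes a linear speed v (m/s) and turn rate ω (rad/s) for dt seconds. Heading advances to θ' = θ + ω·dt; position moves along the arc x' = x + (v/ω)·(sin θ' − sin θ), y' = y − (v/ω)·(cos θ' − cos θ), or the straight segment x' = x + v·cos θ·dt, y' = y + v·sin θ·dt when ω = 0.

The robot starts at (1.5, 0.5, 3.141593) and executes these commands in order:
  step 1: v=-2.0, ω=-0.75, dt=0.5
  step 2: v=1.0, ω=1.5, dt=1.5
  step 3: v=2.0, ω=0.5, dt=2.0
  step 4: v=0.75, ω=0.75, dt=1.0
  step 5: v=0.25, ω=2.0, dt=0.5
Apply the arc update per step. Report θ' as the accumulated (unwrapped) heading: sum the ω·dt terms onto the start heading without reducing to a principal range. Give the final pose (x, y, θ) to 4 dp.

(5.1537, -2.9869, 7.7666)

step 1: θ'=2.7666 (R=2.6667) → pose (2.4767, 0.3147, 2.7666)
step 2: θ'=5.0166 (R=0.6667) → pose (1.5965, -0.5053, 5.0166)
step 3: θ'=6.0166 (R=4.0000) → pose (4.3590, -3.1659, 6.0166)
step 4: θ'=6.7666 (R=1.0000) → pose (5.0873, -3.0866, 6.7666)
step 5: θ'=7.7666 (R=0.1250) → pose (5.1537, -2.9869, 7.7666)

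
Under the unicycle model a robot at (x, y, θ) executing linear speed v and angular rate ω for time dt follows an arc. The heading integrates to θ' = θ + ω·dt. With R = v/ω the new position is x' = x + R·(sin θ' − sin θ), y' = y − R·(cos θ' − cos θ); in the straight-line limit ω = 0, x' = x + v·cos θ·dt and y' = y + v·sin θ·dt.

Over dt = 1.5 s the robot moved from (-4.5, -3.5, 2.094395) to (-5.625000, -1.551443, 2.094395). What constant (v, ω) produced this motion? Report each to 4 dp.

Δθ = 2.094395 − 2.094395 = 0.000000
ω = Δθ/dt = 0.000000/1.5 = 0.0000
ω = 0 → v = (Δx·cos θ + Δy·sin θ)/dt = 1.5000

v = 1.5000, ω = 0.0000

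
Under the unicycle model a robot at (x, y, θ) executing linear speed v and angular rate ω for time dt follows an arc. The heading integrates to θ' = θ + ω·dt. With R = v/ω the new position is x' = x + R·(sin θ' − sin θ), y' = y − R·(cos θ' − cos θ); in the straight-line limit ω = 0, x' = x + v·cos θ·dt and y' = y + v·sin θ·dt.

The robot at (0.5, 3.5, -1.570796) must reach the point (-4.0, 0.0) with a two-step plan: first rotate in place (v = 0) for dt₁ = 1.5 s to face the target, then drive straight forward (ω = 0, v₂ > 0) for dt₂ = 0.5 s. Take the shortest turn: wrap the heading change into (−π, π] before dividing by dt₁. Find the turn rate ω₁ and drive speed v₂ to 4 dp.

heading to target = atan2(0−3.5, -4−0.5) = -2.4805
Δθ = wrap(-2.4805 − -1.5708) = -0.9098; ω₁ = Δθ/dt₁ = -0.6065
distance = √((-4−0.5)² + (0−3.5)²) = 5.7009; v₂ = distance/dt₂ = 11.4018

ω₁ = -0.6065, v₂ = 11.4018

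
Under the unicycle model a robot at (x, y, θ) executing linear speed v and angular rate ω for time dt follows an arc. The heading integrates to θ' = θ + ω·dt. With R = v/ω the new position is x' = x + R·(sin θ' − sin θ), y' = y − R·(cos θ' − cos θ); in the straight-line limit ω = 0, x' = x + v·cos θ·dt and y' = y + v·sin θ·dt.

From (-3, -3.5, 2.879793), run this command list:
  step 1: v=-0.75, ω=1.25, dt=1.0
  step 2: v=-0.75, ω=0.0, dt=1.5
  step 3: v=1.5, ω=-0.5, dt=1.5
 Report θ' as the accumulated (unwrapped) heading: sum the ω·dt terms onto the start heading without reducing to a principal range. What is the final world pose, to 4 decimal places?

step 1: θ'=4.1298 (R=-0.6000) → pose (-2.3437, -3.2506, 4.1298)
step 2: θ'=4.1298 (straight) → pose (-1.7247, -2.3111, 4.1298)
step 3: θ'=3.3798 (R=-3.0000) → pose (-3.5220, -3.5759, 3.3798)

(-3.5220, -3.5759, 3.3798)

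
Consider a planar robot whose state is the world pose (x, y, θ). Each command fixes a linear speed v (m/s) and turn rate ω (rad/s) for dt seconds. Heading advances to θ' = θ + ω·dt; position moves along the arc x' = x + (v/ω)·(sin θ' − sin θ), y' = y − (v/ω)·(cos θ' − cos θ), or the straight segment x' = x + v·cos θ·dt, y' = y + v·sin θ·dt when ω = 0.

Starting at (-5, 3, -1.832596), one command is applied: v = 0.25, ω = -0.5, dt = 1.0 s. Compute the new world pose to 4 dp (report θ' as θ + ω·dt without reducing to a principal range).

θ' = -1.8326 + -0.5·1.0 = -2.3326
R = v/ω = 0.25/-0.5 = -0.5000
x' = -5 + -0.5000·(sin -2.3326 − sin -1.8326) = -5.1212
y' = 3 − -0.5000·(cos -2.3326 − cos -1.8326) = 2.7843

(-5.1212, 2.7843, -2.3326)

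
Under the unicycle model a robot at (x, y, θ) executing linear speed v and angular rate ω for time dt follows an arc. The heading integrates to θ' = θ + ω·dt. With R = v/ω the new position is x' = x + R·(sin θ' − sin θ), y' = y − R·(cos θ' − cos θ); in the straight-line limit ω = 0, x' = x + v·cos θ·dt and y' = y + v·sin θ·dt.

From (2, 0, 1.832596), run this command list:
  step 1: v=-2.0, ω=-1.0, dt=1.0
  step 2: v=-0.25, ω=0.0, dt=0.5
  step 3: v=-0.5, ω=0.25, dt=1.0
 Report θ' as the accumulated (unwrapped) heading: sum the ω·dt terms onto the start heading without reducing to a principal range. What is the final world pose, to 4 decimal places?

(1.1764, -2.3639, 1.0826)

step 1: θ'=0.8326 (R=2.0000) → pose (1.5475, -1.8636, 0.8326)
step 2: θ'=0.8326 (straight) → pose (1.4634, -1.9560, 0.8326)
step 3: θ'=1.0826 (R=-2.0000) → pose (1.1764, -2.3639, 1.0826)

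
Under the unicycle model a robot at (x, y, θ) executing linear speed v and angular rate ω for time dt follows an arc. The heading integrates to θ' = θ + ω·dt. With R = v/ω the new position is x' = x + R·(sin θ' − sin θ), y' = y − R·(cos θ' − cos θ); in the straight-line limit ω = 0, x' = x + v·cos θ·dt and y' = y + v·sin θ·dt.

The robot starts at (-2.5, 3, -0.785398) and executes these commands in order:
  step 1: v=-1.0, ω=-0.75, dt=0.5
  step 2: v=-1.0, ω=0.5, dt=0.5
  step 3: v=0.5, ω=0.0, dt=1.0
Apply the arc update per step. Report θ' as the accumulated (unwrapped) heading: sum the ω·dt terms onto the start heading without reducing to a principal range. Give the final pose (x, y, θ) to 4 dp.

step 1: θ'=-1.1604 (R=1.3333) → pose (-2.7798, 3.4108, -1.1604)
step 2: θ'=-0.9104 (R=-2.0000) → pose (-3.0342, 3.8398, -0.9104)
step 3: θ'=-0.9104 (straight) → pose (-2.7275, 3.4449, -0.9104)

(-2.7275, 3.4449, -0.9104)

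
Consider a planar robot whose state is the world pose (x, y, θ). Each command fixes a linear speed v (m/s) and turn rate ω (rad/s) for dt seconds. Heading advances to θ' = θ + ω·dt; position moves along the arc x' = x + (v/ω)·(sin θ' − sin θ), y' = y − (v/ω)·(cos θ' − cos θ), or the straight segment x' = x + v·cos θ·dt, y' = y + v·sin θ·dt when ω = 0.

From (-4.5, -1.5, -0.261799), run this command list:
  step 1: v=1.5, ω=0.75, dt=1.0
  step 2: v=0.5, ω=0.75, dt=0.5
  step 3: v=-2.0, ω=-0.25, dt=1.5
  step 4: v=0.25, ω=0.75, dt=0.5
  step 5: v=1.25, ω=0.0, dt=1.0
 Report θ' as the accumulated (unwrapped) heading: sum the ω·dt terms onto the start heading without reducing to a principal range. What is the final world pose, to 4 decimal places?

(-4.2680, -2.0168, 0.8632)

step 1: θ'=0.4882 (R=2.0000) → pose (-3.0443, -1.3345, 0.4882)
step 2: θ'=0.8632 (R=0.6667) → pose (-2.8504, -1.1791, 0.8632)
step 3: θ'=0.4882 (R=8.0000) → pose (-5.1775, -3.0444, 0.4882)
step 4: θ'=0.8632 (R=0.3333) → pose (-5.0805, -2.9667, 0.8632)
step 5: θ'=0.8632 (straight) → pose (-4.2680, -2.0168, 0.8632)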